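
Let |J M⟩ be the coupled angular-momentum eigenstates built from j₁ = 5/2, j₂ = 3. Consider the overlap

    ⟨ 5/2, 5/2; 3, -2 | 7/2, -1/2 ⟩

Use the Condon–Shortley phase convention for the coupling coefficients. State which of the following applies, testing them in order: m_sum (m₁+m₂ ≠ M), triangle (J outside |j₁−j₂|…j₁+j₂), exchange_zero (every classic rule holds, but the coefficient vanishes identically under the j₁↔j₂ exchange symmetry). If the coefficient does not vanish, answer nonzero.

m_sum

m-sum: m₁+m₂ = 5/2+(-2) = 1/2, M = -1/2  ✗ ⇒ coefficient is 0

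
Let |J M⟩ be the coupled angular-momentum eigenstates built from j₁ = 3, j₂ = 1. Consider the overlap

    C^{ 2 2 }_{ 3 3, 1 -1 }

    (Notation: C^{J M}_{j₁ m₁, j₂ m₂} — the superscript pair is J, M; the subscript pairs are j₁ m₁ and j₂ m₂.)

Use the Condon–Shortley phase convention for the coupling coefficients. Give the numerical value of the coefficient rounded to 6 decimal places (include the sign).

+√(5/7) ≈ +0.845154

triangle: 2!×4!×0!/7! = 48/5040
(j±m)!: 6!×0!×0!×2!×4!×0! = 34560
prefactor² = (2J+1)×Δ×N² = 11520/7
  k=0: +1/(0!×2!×0!×0!×4!×0!) = 1/48
Σ = 1/48  ⇒  CG² = 11520/7×(1/48)² = 5/7
CG = +√(5/7) = +0.845154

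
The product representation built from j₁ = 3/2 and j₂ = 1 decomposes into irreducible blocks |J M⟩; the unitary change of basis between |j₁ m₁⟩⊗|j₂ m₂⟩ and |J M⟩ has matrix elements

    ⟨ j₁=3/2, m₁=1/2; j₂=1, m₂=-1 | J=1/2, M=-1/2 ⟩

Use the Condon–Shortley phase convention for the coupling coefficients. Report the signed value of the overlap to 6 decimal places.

√[2·2!1!0!/4! · 2!1!0!2!0!1!] = √(2/3)
  +(−1)^0/∏(0,2,1,0,0,0)! = 1/2  (running 1/2)
⟨..|..⟩ = √(2/3)·(1/2) = +0.408248

+√(1/6) = +0.408248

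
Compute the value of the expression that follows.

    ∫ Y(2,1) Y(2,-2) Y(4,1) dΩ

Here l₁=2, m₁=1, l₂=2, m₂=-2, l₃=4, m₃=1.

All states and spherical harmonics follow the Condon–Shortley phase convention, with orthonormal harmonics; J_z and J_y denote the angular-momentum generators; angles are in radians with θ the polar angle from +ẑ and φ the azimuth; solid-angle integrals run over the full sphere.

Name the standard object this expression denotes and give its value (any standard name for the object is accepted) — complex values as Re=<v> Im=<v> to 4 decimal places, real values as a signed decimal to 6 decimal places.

Gaunt coefficient, -0.090112

This is a Gaunt coefficient — the integral of a triple product of spherical harmonics over the sphere.
Rules hold: Σm=0, L=8 even, 0≤4≤4.
N = 5·5·9 = 225
Δ = 0!·4!·4!/9! = 1/630
Racah Σ t=0..0: t=0:+1/16 = 1/16
⇒ 3j(2 2 4; 0 0 0)² = 2/35, sgn +1
Racah Σ t=0..0: t=0:+1/144 = 1/144
⇒ 3j(2 2 4; 1 -2 1)² = 1/126, sgn -1
4πI² = N·(3j₀)²·(3jₘ)² = 5/49
I = -1·√(0.102041/4π) = -0.09011188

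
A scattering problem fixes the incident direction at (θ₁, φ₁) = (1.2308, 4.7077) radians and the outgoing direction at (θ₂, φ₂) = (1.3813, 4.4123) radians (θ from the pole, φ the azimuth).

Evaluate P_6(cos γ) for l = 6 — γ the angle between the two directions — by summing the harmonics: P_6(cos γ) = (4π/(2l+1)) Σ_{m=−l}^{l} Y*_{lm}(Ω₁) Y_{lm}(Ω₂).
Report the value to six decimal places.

0.170743

Expand P_6 via completeness: Σ_{m} conj(Y_{6,m}) at Ω₁ times Y_{6,m} at Ω₂ —
  m=-6: (-0.339036, 0.009541) × (0.098710, -0.422077) = (-0.029439, 0.144041)  (running Σ = (-0.029439, 0.144041))
  m=-5: (-0.009743, -0.415494) × (-0.287285, 0.020244) = (0.011210, 0.119168)  (running Σ = (-0.018229, 0.263209))
  m=-4: (0.062930, -0.001180) × (-0.073263, -0.188643) = (-0.004833, -0.011785)  (running Σ = (-0.023062, 0.251425))
  m=-3: (-0.004549, -0.323354) × (-0.237647, 0.188482) = (0.062028, 0.075987)  (running Σ = (0.038966, 0.327411))
  m=-2: (0.171842, -0.001612) × (-0.104443, -0.071481) = (-0.018063, -0.012115)  (running Σ = (0.020903, 0.315296))
  m=-1: (-0.001258, -0.268342) × (-0.089599, 0.289559) = (0.077814, 0.023679)  (running Σ = (0.098716, 0.338975))
  m=0: (0.197002, -0.000000) × (-0.105571, 0.000000) = (-0.020798, 0.000000)  (running Σ = (0.077919, 0.338975))
  m=1: (0.001258, -0.268342) × (0.089599, 0.289559) = (0.077814, -0.023679)  (running Σ = (0.155732, 0.315296))
  m=2: (0.171842, 0.001612) × (-0.104443, 0.071481) = (-0.018063, 0.012115)  (running Σ = (0.137669, 0.327411))
  m=3: (0.004549, -0.323354) × (0.237647, 0.188482) = (0.062028, -0.075987)  (running Σ = (0.199697, 0.251425))
  m=4: (0.062930, 0.001180) × (-0.073263, 0.188643) = (-0.004833, 0.011785)  (running Σ = (0.194864, 0.263209))
  m=5: (0.009743, -0.415494) × (0.287285, 0.020244) = (0.011210, -0.119168)  (running Σ = (0.206074, 0.144041))
  m=6: (-0.339036, -0.009541) × (0.098710, 0.422077) = (-0.029439, -0.144041)  (running Σ = (0.176635, 0.000000))
Σ over m = (0.176635, 0.000000); ×(4π/13) → (0.170743, 0.000000). Real part: 0.170743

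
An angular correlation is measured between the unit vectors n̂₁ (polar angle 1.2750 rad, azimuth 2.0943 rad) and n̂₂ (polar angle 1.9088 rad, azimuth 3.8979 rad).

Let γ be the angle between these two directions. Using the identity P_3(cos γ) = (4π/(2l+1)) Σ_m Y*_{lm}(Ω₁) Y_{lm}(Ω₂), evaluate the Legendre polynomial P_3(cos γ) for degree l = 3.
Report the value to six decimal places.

Expand P_3 via completeness: Σ_{m} conj(Y_{3,m}) at Ω₁ times Y_{3,m} at Ω₂ —
  [-3]  conj(Y_{3,-3})(Ω₁) = (0.365191, -0.000104) ; Y_{3,-3}(Ω₂) = (0.225189, 0.268373) ; Δ = (0.082265, 0.097984)
  [-2]  conj(Y_{3,-2})(Ω₁) = (-0.136343, -0.236049) ; Y_{3,-2}(Ω₂) = (-0.017539, 0.301119) ; Δ = (0.073470, -0.036915)
  [-1]  conj(Y_{3,-1})(Ω₁) = (0.088885, -0.153987) ; Y_{3,-1}(Ω₂) = (0.099840, -0.094194) ; Δ = (-0.005630, -0.023747)
  [+0]  conj(Y_{3,0})(Ω₁) = (-0.280127, -0.000000) ; Y_{3,0}(Ω₂) = (0.303204, 0.000000) ; Δ = (-0.084936, -0.000000)
  [+1]  conj(Y_{3,1})(Ω₁) = (-0.088885, -0.153987) ; Y_{3,1}(Ω₂) = (-0.099840, -0.094194) ; Δ = (-0.005630, 0.023747)
  [+2]  conj(Y_{3,2})(Ω₁) = (-0.136343, 0.236049) ; Y_{3,2}(Ω₂) = (-0.017539, -0.301119) ; Δ = (0.073470, 0.036915)
  [+3]  conj(Y_{3,3})(Ω₁) = (-0.365191, -0.000104) ; Y_{3,3}(Ω₂) = (-0.225189, 0.268373) ; Δ = (0.082265, -0.097984)
Total Σ_m = (0.215274, 0.000000). Multiply by 1.795196: (0.386459, 0.000000). P_3(cos γ) = 0.386459

0.386459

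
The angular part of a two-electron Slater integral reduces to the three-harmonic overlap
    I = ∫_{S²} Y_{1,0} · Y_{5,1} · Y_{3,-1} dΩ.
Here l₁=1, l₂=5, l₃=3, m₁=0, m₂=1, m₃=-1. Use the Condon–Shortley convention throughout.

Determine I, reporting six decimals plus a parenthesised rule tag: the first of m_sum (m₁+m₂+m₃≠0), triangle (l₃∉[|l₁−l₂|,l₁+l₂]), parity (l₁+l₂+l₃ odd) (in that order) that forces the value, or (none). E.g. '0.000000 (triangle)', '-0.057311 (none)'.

triangle: need 4≤l₃≤6, have 3; I=0

0.000000 (triangle)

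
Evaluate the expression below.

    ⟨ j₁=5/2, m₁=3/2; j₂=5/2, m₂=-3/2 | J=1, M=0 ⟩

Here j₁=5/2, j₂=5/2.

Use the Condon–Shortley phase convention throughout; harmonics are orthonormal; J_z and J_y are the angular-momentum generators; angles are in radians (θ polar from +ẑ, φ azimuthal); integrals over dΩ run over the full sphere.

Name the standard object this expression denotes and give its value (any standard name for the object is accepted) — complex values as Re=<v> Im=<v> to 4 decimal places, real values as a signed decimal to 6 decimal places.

Clebsch–Gordan coefficient, −√(9/70) ≈ -0.358569

This is a Clebsch–Gordan (vector-coupling) coefficient.
√[3·4!1!1!/7! · 4!1!1!4!1!1!] = √(288/35)
  +(−1)^0/∏(0,4,1,1,0,0)! = 1/24  (running 1/24)
  +(−1)^1/∏(1,3,0,0,1,1)! = -1/6  (running -1/8)
⟨..|..⟩ = √(288/35)·(-1/8) = -0.358569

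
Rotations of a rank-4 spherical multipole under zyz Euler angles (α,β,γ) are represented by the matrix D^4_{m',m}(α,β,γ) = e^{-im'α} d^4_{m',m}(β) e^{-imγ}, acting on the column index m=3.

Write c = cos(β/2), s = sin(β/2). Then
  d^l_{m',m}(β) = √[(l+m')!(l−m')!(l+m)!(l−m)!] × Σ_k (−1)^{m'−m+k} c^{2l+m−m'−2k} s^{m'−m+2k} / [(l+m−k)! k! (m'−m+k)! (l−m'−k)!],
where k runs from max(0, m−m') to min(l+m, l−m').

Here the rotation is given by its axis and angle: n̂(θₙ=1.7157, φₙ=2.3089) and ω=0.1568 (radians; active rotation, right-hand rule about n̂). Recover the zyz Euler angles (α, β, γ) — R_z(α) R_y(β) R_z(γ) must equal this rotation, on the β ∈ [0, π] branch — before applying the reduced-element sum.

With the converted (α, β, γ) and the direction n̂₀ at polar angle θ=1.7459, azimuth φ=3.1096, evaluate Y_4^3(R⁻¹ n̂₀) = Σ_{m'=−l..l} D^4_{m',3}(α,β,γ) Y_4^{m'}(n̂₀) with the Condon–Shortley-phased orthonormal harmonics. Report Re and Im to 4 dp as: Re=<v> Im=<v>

Axis–angle → zyz. n̂ = (sinθₙcosφₙ, sinθₙsinφₙ, cosθₙ) = (-0.665834, +0.731993, -0.144397), ω = 0.1568.
R = I cosω + sinω [n̂]ₓ + (1−cosω) n̂n̂ᵀ gives
  R = [+0.993171, +0.016570, +0.115486; -0.028528, +0.994305, +0.102679; -0.113127, -0.105272, +0.987988]
β = atan2(√(R₁₃²+R₂₃²), R₃₃) = 0.155153; α = atan2(R₂₃, R₁₃) mod 2π = 0.726760; γ = atan2(R₃₂, −R₃₁) mod 2π = 5.533738
Need the full column D^4_{m',3} for m'=−4..4 at α=0.7268, β=0.1552, γ=5.5337.
cos(β/2)=0.996992, sin(β/2)=0.077499
d^4_{-4,3}: single k=7 term ⇒ +0.000000;  D = +0.000000-0.000000i
d^4_{-3,3}: k∈[6..7] ⇒ +0.000002 -0.000000 = +0.000002;  D = -0.000000-0.000001i
d^4_{-2,3}: k∈[5..6] ⇒ +0.000031 -0.000000 = +0.000031;  D = -0.000026-0.000016i
d^4_{-1,3}: k∈[4..5] ⇒ +0.000471 -0.000002 = +0.000470;  D = -0.000463+0.000078i
d^4_{0,3}: k∈[3..4] ⇒ +0.005425 -0.000033 = +0.005392;  D = -0.003380+0.004201i
d^4_{1,3}: k∈[2..3] ⇒ +0.046818 -0.000471 = +0.046346;  D = +0.002280+0.046290i
d^4_{2,3}: k∈[1..2] ⇒ +0.283924 -0.005147 = +0.278778;  D = +0.195259+0.198974i
d^4_{3,3}: k∈[0..1] ⇒ +0.976191 -0.041290 = +0.934902;  D = +0.932737+0.063581i
d^4_{4,3}: single k=0 term ⇒ -0.214627;  D = -0.169724+0.131371i
Y_4^{m'}(θ=1.7459,φ=3.1096) and Σ D·Y over m':
  (+0.0000-0.0000i)·(+0.4127+0.0531i)  (-0.0000-0.0000i)·(+0.2072+0.0200i)  (-0.0000-0.0000i)·(-0.2549-0.0163i)  (-0.0005+0.0001i)·(-0.2261-0.0072i)  (-0.0034+0.0042i)·(+0.2245+0.0000i)  (+0.0023+0.0463i)·(+0.2261-0.0072i)  (+0.1953+0.1990i)·(-0.2549+0.0163i)  (+0.9327+0.0636i)·(-0.2072+0.0200i)  (-0.1697+0.1314i)·(+0.4127-0.0531i)
Y_4^3(R⁻¹ n̂) = -0.310465+0.032506i

Re=-0.3105 Im=0.0325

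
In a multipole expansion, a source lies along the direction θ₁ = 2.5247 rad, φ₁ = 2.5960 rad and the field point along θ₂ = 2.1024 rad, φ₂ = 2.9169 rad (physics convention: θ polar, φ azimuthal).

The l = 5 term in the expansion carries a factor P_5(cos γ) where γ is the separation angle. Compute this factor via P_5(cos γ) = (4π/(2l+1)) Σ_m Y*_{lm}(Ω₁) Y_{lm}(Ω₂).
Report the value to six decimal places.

-0.121072

Expand P_5 via completeness: Σ_{m} conj(Y_{5,m}) at Ω₁ times Y_{5,m} at Ω₂ —
  m=-5: (+0.027537+0.012087i) × (-0.095547-0.199151i) = -0.000224-0.006639i  (running Σ = -0.000224-0.006639i)
  m=-4: (+0.076987+0.109783i) × (-0.255733-0.321452i) = +0.015602-0.052823i  (running Σ = +0.015378-0.059461i)
  m=-3: (+0.022027+0.333353i) × (-0.227241-0.181546i) = +0.055513-0.079750i  (running Σ = +0.070891-0.139212i)
  m=-2: (-0.212624+0.408801i) × (+0.131730+0.063533i) = -0.053981+0.040343i  (running Σ = +0.016910-0.098869i)
  m=-1: (-0.155435+0.094358i) × (+0.325891+0.074483i) = -0.057683+0.019173i  (running Σ = -0.040773-0.079696i)
  m=0: (+0.351547-0.000000i) × (-0.069507+0.000000i) = -0.024435+0.000000i  (running Σ = -0.065208-0.079696i)
  m=1: (+0.155435+0.094358i) × (-0.325891+0.074483i) = -0.057683-0.019173i  (running Σ = -0.122891-0.098869i)
  m=2: (-0.212624-0.408801i) × (+0.131730-0.063533i) = -0.053981-0.040343i  (running Σ = -0.176872-0.139212i)
  m=3: (-0.022027+0.333353i) × (+0.227241-0.181546i) = +0.055513+0.079750i  (running Σ = -0.121359-0.059461i)
  m=4: (+0.076987-0.109783i) × (-0.255733+0.321452i) = +0.015602+0.052823i  (running Σ = -0.105757-0.006639i)
  m=5: (-0.027537+0.012087i) × (+0.095547-0.199151i) = -0.000224+0.006639i  (running Σ = -0.105981+0.000000i)
Accumulated sum -0.105981+0.000000i; after 4π/(2l+1) scaling, -0.121072+0.000000i ⇒ P_5 = -0.121072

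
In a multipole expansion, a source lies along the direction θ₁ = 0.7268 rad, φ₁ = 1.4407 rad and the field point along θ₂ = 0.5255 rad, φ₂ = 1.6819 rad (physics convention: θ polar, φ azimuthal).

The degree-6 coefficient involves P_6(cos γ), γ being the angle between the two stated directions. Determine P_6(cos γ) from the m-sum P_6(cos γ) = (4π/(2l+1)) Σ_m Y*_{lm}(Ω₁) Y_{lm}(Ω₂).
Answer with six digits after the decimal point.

0.461400

Expand P_6 via completeness: Σ_{m} conj(Y_{6,m}) at Ω₁ times Y_{6,m} at Ω₂ —
  term(m=-6) = +0.000039-0.000318i   from Y*(Ω₁)=-0.029545+0.029262i, Y(Ω₂)=-0.006050+0.004760i
  term(m=-5) = +0.002658-0.006960i   from Y*(Ω₁)=+0.098105+0.128922i, Y(Ω₂)=-0.024254-0.039073i
  term(m=-4) = +0.033293-0.048044i   from Y*(Ω₁)=+0.310379-0.177870i, Y(Ω₂)=+0.147524-0.070249i
  term(m=-3) = +0.125204-0.110612i   from Y*(Ω₁)=-0.170786-0.415140i, Y(Ω₂)=+0.121764+0.351688i
  term(m=-2) = +0.077807-0.040745i   from Y*(Ω₁)=-0.172284+0.045867i, Y(Ω₂)=-0.480526+0.108569i
  term(m=-1) = -0.053497+0.013160i   from Y*(Ω₁)=-0.038796-0.296523i, Y(Ω₂)=-0.020426-0.183089i
  term(m=+0) = +0.106313+0.000000i   from Y*(Ω₁)=-0.277780-0.000000i, Y(Ω₂)=-0.382725+0.000000i
  term(m=+1) = -0.053497-0.013160i   from Y*(Ω₁)=+0.038796-0.296523i, Y(Ω₂)=+0.020426-0.183089i
  term(m=+2) = +0.077807+0.040745i   from Y*(Ω₁)=-0.172284-0.045867i, Y(Ω₂)=-0.480526-0.108569i
  term(m=+3) = +0.125204+0.110612i   from Y*(Ω₁)=+0.170786-0.415140i, Y(Ω₂)=-0.121764+0.351688i
  term(m=+4) = +0.033293+0.048044i   from Y*(Ω₁)=+0.310379+0.177870i, Y(Ω₂)=+0.147524+0.070249i
  term(m=+5) = +0.002658+0.006960i   from Y*(Ω₁)=-0.098105+0.128922i, Y(Ω₂)=+0.024254-0.039073i
  term(m=+6) = +0.000039+0.000318i   from Y*(Ω₁)=-0.029545-0.029262i, Y(Ω₂)=-0.006050-0.004760i
Accumulated sum +0.477322-0.000000i; after 4π/(2l+1) scaling, +0.461400-0.000000i ⇒ P_6 = 0.461400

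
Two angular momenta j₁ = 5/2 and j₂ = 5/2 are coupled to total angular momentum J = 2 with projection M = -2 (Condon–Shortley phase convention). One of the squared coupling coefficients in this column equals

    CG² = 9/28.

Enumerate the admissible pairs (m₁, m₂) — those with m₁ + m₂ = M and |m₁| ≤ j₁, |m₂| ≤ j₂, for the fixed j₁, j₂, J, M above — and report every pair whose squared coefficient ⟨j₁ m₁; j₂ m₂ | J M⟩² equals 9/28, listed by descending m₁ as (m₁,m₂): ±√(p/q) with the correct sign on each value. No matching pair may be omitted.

(-1/2,-3/2): −√(9/28); (-3/2,-1/2): +√(9/28)

Admissible pairs with m₁+m₂ = M = -2: (-5/2,1/2), (-3/2,-1/2), (-1/2,-3/2), (1/2,-5/2)
  (m₁,m₂)=(1/2,-5/2): CG² = 5/28, CG = +√(5/28)
  (m₁,m₂)=(-1/2,-3/2): CG² = 9/28, CG = −√(9/28)   ← matches the target
  (m₁,m₂)=(-3/2,-1/2): CG² = 9/28, CG = +√(9/28)   ← matches the target
  (m₁,m₂)=(-5/2,1/2): CG² = 5/28, CG = −√(5/28)
Pairs with CG² = 9/28: (-1/2,-3/2): −√(9/28); (-3/2,-1/2): +√(9/28)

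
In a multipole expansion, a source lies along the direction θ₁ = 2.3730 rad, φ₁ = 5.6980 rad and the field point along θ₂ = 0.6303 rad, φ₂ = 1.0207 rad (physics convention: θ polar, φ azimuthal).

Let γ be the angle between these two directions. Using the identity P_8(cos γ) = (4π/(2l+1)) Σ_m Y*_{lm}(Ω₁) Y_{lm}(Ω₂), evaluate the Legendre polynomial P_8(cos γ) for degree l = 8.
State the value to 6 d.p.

Summing Y*_{l m}(θ₁,φ₁)·Y_{l m}(θ₂,φ₂) over m ∈ [−8, 8]; prefactor 4π/(2·8+1) = 0.739198:
  m=-8: Y*=-0.000868+0.028084i  Y=-0.002301-0.007144i  product +0.000203-0.000058i
  m=-7: Y*=+0.067165-0.094862i  Y=+0.026794-0.031231i  product -0.001163-0.004639i
  m=-6: Y*=-0.267379+0.103558i  Y=+0.136936+0.021956i  product -0.038887+0.008310i
  m=-5: Y*=+0.440399+0.096480i  Y=+0.120922+0.293247i  product +0.024961+0.140812i
  m=-4: Y*=-0.270705-0.279204i  Y=-0.281621+0.386584i  product +0.184172-0.026021i
  m=-3: Y*=-0.000797-0.004262i  Y=-0.380565-0.030316i  product +0.000174+0.001646i
  m=-2: Y*=-0.145830+0.344511i  Y=+0.031541+0.061999i  product -0.025959+0.001825i
  m=-1: Y*=+0.150684-0.099844i  Y=-0.217621+0.354873i  product +0.002640+0.075202i
  m=+0: Y*=+0.324810-0.000000i  Y=-0.065901+0.000000i  product -0.021405+0.000000i
  m=+1: Y*=-0.150684-0.099844i  Y=+0.217621+0.354873i  product +0.002640-0.075202i
  m=+2: Y*=-0.145830-0.344511i  Y=+0.031541-0.061999i  product -0.025959-0.001825i
  m=+3: Y*=+0.000797-0.004262i  Y=+0.380565-0.030316i  product +0.000174-0.001646i
  m=+4: Y*=-0.270705+0.279204i  Y=-0.281621-0.386584i  product +0.184172+0.026021i
  m=+5: Y*=-0.440399+0.096480i  Y=-0.120922+0.293247i  product +0.024961-0.140812i
  m=+6: Y*=-0.267379-0.103558i  Y=+0.136936-0.021956i  product -0.038887-0.008310i
  m=+7: Y*=-0.067165-0.094862i  Y=-0.026794-0.031231i  product -0.001163+0.004639i
  m=+8: Y*=-0.000868-0.028084i  Y=-0.002301+0.007144i  product +0.000203+0.000058i
Total Σ_m = +0.270875-0.000000i. Multiply by 0.739198: +0.200230-0.000000i. P_8(cos γ) = 0.200230

0.200230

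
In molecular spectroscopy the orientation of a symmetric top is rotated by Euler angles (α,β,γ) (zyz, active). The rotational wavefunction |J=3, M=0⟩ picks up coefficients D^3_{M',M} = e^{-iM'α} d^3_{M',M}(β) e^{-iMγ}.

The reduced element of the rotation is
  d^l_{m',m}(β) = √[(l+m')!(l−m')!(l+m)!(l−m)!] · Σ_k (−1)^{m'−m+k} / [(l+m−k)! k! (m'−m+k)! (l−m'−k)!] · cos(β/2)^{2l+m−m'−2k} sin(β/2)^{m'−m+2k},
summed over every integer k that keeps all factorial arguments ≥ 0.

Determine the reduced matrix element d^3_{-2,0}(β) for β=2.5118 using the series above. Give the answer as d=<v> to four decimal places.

d=-0.3839

d^3_{-2,0}(β=2.5118) via the finite sum:
With c≡cos(β/2)=0.309718 and s≡sin(β/2)=0.950828, N=[1·120·6·6]^{1/2}=65.726707
k∈{2,3} keeps every argument non-negative
  k=2: (−1)^0·65.7267/(12)·0.3097^4·0.9508^2 = +0.045565
  k=3: (−1)^1·65.7267/(12)·0.3097^2·0.9508^4 = -0.429439
d^3_{-2,0}(2.5118) = +0.045565 -0.429439 = -0.383875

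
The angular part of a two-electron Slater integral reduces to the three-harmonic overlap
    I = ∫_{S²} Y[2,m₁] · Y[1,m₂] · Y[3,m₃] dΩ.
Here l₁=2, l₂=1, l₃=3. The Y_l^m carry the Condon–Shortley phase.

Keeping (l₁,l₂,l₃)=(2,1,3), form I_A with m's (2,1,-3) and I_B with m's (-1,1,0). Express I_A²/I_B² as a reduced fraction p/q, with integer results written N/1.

Same 2,1,3: normalisation and zero-m 3j drop out of the ratio.
A: Δ: 0! 4! 2! / 7! → 1/105; sum: t=0:+1/48 = 1/48; 3j²(2 1 3; 2 1 -3) = Δ·Π!·Σ² = 1/7  (sign +1)
B: Δ: 0! 4! 2! / 7! → 1/105; sum: t=0:+1/12 = 1/12; 3j²(2 1 3; -1 1 0) = Δ·Π!·Σ² = 1/35  (sign -1)
I_A²/I_B² = (1/7)/(1/35) = 5/1

5/1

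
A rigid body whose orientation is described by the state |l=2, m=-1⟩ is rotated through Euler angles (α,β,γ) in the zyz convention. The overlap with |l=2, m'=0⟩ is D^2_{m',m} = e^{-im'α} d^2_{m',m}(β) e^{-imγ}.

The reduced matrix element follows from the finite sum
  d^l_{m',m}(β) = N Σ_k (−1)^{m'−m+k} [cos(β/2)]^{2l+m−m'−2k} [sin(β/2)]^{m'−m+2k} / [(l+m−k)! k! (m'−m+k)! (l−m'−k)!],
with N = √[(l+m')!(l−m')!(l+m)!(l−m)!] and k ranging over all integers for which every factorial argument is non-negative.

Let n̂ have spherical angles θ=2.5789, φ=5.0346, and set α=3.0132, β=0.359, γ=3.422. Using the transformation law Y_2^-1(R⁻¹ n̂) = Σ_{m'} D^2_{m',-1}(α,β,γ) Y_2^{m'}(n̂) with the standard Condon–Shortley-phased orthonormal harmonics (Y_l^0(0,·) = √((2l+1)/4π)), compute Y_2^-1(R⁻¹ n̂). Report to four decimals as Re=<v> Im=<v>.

Need the full column D^2_{m',-1} for m'=−2..2 at α=3.0132, β=0.3590, γ=3.4220.
cos(β/2)=0.983933, sin(β/2)=0.178538
d^2_{-2,-1}: single k=1 term ⇒ +0.340139;  D = -0.340044-0.008034i
d^2_{-1,-1}: k∈[0..1] ⇒ +0.937265 -0.092579 = +0.844686;  D = +0.834945+0.127911i
d^2_{0,-1}: k∈[0..1] ⇒ -0.416584 +0.013716 = -0.402867;  D = +0.387133+0.111492i
d^2_{1,-1}: k∈[0..1] ⇒ +0.092579 -0.001016 = +0.091563;  D = +0.084018+0.036397i
d^2_{2,-1}: single k=0 term ⇒ -0.011199;  D = +0.009622+0.005731i
Y_2^{m'}(θ=2.5789,φ=5.0346) and Σ D·Y over m':
  (-0.3400-0.0080i)·(-0.0879+0.0660i)  (+0.8349+0.1279i)·(-0.1104-0.3306i)  (+0.3871+0.1115i)·(+0.3615+0.0000i)  (+0.0840+0.0364i)·(+0.1104-0.3306i)  (+0.0096+0.0057i)·(-0.0879-0.0660i)
Y_2^-1(R⁻¹ n̂) = +0.141338-0.296537i

Re=0.1413 Im=-0.2965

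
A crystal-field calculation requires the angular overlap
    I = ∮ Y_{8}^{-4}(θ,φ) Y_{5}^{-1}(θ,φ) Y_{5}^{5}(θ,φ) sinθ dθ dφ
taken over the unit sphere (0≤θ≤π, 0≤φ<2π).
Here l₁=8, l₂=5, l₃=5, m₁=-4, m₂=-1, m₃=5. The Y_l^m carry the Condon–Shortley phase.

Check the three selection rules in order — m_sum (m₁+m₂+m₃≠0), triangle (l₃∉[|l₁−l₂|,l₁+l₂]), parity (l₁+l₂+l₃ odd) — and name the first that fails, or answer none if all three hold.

m₁+m₂+m₃ = -4 − 1 + 5 = 0  ✓
triangle: |8−5|=3 ≤ l₃=5 ≤ 8+5=13  ✓
parity: l₁+l₂+l₃ = 18 is even  ✓

none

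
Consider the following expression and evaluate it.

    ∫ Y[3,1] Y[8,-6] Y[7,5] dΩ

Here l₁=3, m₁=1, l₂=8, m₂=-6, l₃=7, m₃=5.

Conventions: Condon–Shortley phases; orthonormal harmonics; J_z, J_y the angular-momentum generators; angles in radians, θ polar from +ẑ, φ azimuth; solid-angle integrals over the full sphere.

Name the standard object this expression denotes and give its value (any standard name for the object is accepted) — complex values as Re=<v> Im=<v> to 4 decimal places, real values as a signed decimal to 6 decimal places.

Gaunt coefficient, +0.053058

This is a Gaunt coefficient — the integral of a triple product of spherical harmonics over the sphere.
m-sum 0 ✓  L=18 even ✓  5≤7≤11 ✓
Π(2lᵢ+1) = 7×17×15 = 1785
triangle coeff Δ(3,8,7) = 1/5290740
Σ_t [1,3]: t=1:−1/7257600 t=2:+1/2073600 t=3:−1/7257600 = 1/4838400
(3j)²=252/20995 [(3 8 7; 0 0 0)], sign=-1
Σ_t [0,2]: t=0:+1/348364800 t=1:−1/239500800 t=2:+1/3832012800 = -1/958003200
(3j)²=8/4845 [(3 8 7; 1 -6 5)], sign=-1
⇒ 4πI² = 14112/398905
I = (+1)√(14112/398905/(4π)) = 0.05305846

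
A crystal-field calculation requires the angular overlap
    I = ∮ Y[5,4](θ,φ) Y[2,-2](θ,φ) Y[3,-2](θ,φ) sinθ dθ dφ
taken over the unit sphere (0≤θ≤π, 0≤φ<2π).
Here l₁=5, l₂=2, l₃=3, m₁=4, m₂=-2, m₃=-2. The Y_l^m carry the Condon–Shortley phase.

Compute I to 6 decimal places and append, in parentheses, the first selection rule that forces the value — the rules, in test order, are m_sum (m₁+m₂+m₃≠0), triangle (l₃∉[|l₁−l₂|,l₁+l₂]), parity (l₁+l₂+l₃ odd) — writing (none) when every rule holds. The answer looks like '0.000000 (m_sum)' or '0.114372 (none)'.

Rules hold: Σm=0, L=10 even, 3≤3≤7.
N = 11·5·7 = 385
Δ = 4!·6!·0!/11! = 1/2310
Racah Σ t=2..2: t=2:+1/144 = 1/144
⇒ 3j(5 2 3; 0 0 0)² = 10/231, sgn -1
Racah Σ t=0..0: t=0:+1/2880 = 1/2880
⇒ 3j(5 2 3; 4 -2 -2)² = 3/55, sgn -1
4πI² = N·(3j₀)²·(3jₘ)² = 10/11
I = +1·√(0.909091/4π) = 0.26896683
No selection rule forces the value: the integral is nonzero (none).

0.268967 (none)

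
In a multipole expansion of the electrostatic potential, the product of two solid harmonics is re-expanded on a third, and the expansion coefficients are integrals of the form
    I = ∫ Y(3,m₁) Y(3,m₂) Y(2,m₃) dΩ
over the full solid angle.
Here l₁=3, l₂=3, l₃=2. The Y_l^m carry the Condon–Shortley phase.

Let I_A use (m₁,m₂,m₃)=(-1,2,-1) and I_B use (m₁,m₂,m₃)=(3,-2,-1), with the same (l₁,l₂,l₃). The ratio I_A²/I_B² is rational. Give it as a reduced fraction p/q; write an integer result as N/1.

Same 3,3,2: normalisation and zero-m 3j drop out of the ratio.
A: Δ: 4! 2! 2! / 9! → 1/3780; sum: t=3:−1/12 t=4:+1/48 = -1/16; 3j²(3 3 2; -1 2 -1) = Δ·Π!·Σ² = 1/28  (sign +1)
B: Δ: 4! 2! 2! / 9! → 1/3780; sum: t=0:+1/48 = 1/48; 3j²(3 3 2; 3 -2 -1) = Δ·Π!·Σ² = 5/84  (sign -1)
I_A²/I_B² = (1/28)/(5/84) = 3/5

3/5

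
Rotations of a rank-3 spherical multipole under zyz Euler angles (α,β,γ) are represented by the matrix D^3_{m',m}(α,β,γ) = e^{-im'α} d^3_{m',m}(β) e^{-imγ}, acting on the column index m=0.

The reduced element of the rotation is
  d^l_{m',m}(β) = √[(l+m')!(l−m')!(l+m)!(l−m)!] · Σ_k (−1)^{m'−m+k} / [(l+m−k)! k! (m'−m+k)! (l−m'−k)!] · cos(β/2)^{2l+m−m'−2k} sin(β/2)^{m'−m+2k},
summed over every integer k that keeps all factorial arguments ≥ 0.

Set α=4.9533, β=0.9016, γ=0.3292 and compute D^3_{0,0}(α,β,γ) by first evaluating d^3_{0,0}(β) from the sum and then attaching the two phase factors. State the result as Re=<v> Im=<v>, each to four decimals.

Re=-0.3337 Im=0.0000

Split into d^3_{0,0}(β=0.9016) × two z-phases.
c=cos(0.901600/2)=0.900099, s=sin(0.901600/2)=0.435686; N=√[6·6·6·6]=36.000000
k∈{0,1,2,3} keeps every argument non-negative
  k=0: (−1)^0·36.0000/(36)·0.9001^6·0.4357^0 = +0.531791
  k=1: (−1)^1·36.0000/(4)·0.9001^4·0.4357^2 = -1.121373
  k=2: (−1)^2·36.0000/(4)·0.9001^2·0.4357^4 = +0.262734
  k=3: (−1)^3·36.0000/(36)·0.9001^0·0.4357^6 = -0.006840
d^3_{0,0}(0.9016) = +0.531791 -1.121373 +0.262734 -0.006840 = -0.333687
Phases: e^{-i·(0)·4.9533}=+1.000000+0.000000i, e^{-i·(0)·0.3292}=+1.000000+0.000000i ⇒ D=-0.333687+0.000000i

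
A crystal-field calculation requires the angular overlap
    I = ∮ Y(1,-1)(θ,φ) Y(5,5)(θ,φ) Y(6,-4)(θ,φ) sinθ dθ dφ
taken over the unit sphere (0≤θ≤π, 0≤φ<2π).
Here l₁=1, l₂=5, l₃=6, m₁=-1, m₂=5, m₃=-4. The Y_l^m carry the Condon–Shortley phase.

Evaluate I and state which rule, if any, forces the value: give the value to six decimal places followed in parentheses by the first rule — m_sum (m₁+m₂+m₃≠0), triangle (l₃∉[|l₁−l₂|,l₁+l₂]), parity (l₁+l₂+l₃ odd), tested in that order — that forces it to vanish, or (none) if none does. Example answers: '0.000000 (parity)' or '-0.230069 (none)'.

0.040859 (none)

Checks pass: Σm=0; 12 even; l₃=6∈[4,6].
(2·1+1)(2·5+1)(2·6+1) = 429
Δ: 0! 2! 10! / 13! → 1/858
sum: t=0:+1/14400 = 1/14400
3j²(1 5 6; 0 0 0) = Δ·Π!·Σ² = 6/143  (sign +1)
sum: t=0:+1/7257600 = 1/7257600
3j²(1 5 6; -1 5 -4) = Δ·Π!·Σ² = 1/858  (sign +1)
combine: 4πI² = 429·6/143·1/858 = 3/143
take √, sign +1: I = 0.04085899
No selection rule forces the value: the integral is nonzero (none).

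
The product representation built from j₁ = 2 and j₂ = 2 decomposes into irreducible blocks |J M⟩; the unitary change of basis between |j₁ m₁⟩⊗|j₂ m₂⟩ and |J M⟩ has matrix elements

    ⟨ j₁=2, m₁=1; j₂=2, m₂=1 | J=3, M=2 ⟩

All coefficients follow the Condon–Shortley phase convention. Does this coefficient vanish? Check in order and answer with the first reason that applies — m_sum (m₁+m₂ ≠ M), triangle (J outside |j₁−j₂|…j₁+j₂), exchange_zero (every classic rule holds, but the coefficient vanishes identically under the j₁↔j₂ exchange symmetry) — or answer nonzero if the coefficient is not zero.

exchange_zero

m-sum: m₁+m₂ = 1+1 = 2, M = 2  ✓
triangle: |j₁−j₂| = 0 ≤ J = 3 ≤ j₁+j₂ = 4  ✓
exchange: j₁=j₂ and m₁=m₂, and (−1)^(j₁+j₂−J) = (−1)^1 = −1 forces ⟨j₁m₁;j₂m₂|JM⟩ = −⟨j₂m₂;j₁m₁|JM⟩ = −⟨j₁m₁;j₂m₂|JM⟩ ⇒ the coefficient vanishes identically
Racah sum check: Σ_k collapses to 0 ⇒ CG = 0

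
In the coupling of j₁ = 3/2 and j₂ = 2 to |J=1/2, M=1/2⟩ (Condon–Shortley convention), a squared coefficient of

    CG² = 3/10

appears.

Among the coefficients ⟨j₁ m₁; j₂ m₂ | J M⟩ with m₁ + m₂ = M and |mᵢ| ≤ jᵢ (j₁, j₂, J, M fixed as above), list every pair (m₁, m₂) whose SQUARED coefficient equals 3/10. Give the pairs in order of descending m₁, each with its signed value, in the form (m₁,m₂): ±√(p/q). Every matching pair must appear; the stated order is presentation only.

Admissible pairs with m₁+m₂ = M = 1/2: (-3/2,2), (-1/2,1), (1/2,0), (3/2,-1)
  (m₁,m₂)=(3/2,-1): CG² = 1/10, CG = +√(1/10)
  (m₁,m₂)=(1/2,0): CG² = 1/5, CG = −√(1/5)
  (m₁,m₂)=(-1/2,1): CG² = 3/10, CG = +√(3/10)   ← matches the target
  (m₁,m₂)=(-3/2,2): CG² = 2/5, CG = −√(2/5)
Pairs with CG² = 3/10: (-1/2,1): +√(3/10)

(-1/2,1): +√(3/10)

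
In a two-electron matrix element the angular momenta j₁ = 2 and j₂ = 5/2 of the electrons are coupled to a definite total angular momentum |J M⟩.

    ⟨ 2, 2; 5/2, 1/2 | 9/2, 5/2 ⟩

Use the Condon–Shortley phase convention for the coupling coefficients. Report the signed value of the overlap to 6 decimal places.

+√(5/18) = +0.527046

√[10·0!4!5!/10! · 4!0!3!2!7!2!] = √(23040)
  +(−1)^0/∏(0,0,0,3,4,2)! = 1/288  (running 1/288)
⟨..|..⟩ = √(23040)·(1/288) = +0.527046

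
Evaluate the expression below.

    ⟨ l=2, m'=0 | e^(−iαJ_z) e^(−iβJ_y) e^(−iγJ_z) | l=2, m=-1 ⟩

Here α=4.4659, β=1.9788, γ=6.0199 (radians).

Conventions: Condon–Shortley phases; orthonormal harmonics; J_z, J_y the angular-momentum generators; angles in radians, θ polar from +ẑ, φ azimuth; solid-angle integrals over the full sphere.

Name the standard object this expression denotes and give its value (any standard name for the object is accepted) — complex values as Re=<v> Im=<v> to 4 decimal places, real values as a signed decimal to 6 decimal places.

Wigner D-matrix element, Re=0.4307 Im=-0.1161

This is a Wigner D-matrix element — the rotation-matrix element ⟨l m'| R(α,β,γ) |l m⟩ in the angular-momentum basis.
Split into d^2_{0,-1}(β=1.9788) × two z-phases.
c=cos(1.978800/2)=0.549191, s=sin(1.978800/2)=0.835697; N=√[2·2·1·6]=4.898979
Admissible k: 0..1 (factorial args all ≥0)
  k=0: (−1)^1·4.8990/(2)·0.5492^3·0.8357^1 = -0.339075
  k=1: (−1)^2·4.8990/(2)·0.5492^1·0.8357^3 = +0.785137
d^2_{0,-1}(1.9788) = -0.339075 +0.785137 = +0.446062
Phases: e^{-i·(0)·4.4659}=+1.000000+0.000000i, e^{-i·(-1)·6.0199}=+0.965540-0.260254i ⇒ D=+0.430691-0.116089i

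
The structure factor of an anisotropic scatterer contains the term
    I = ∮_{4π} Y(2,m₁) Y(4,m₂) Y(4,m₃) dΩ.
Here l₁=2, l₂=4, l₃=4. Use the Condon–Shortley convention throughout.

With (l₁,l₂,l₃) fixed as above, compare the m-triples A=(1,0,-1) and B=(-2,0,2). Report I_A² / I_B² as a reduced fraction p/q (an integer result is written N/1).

Shared (l₁,l₂,l₃)=(2,4,4): N and (l;000)² cancel in I_A²/I_B².
A: Δ = 2!·2!·6!/11! = 1/13860; Racah Σ t=0..1: t=0:+1/96 t=1:−1/72 = -1/288; ⇒ 3j(2 4 4; 1 0 -1)² = 1/462, sgn +1
B: Δ = 2!·2!·6!/11! = 1/13860; Racah Σ t=2..2: t=2:+1/192 = 1/192; ⇒ 3j(2 4 4; -2 0 2)² = 3/77, sgn +1
I_A²/I_B² = (1/462)/(3/77) = 1/18

1/18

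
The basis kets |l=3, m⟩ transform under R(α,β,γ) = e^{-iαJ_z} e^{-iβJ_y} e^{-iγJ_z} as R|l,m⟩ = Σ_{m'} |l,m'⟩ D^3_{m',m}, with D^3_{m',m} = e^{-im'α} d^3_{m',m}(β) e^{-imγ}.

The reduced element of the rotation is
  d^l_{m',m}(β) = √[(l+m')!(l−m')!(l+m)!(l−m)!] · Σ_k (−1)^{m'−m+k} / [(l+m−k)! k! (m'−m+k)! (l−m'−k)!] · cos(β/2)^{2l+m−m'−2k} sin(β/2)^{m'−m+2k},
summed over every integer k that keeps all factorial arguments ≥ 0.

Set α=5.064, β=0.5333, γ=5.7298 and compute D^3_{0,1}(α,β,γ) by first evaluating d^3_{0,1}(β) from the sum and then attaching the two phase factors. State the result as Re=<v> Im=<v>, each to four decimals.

Re=0.5071 Im=0.3133

First d^3_{0,1}(β=0.5333), then the phase factors e^{-i(0)α} and e^{-i(1)γ}:
Half-angle: c=0.964659, s=0.263501. N=√(6·6·24·2)=41.569219
k: max(0,(1)−(0))=1 … min(3+(1),3−(0))=3
  k=1: (−1)^0·41.5692/(12)·0.9647^5·0.2635^1 = +0.762505
  k=2: (−1)^1·41.5692/(4)·0.9647^3·0.2635^3 = -0.170680
  k=3: (−1)^2·41.5692/(12)·0.9647^1·0.2635^5 = +0.004245
d^3_{0,1}(0.5333) = +0.762505 -0.170680 +0.004245 = +0.596070
Attach z-rotation phases: D = e^{-i(0)(5.0640)}·(+0.596070)·e^{-i(1)(5.7298)} = +0.507107+0.313277i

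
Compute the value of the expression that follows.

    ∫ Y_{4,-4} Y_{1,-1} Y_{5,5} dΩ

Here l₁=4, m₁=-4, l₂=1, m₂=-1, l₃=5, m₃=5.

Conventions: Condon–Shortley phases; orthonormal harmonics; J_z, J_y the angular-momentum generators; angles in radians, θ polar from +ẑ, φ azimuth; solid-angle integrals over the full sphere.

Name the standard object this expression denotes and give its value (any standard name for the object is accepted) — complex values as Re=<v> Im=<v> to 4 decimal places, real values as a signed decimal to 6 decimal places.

This is a Gaunt coefficient — the integral of a triple product of spherical harmonics over the sphere.
Checks pass: Σm=0; 10 even; l₃=5∈[3,5].
(2·4+1)(2·1+1)(2·5+1) = 297
Δ: 0! 8! 2! / 11! → 1/495
sum: t=0:+1/576 = 1/576
3j²(4 1 5; 0 0 0) = Δ·Π!·Σ² = 5/99  (sign -1)
sum: t=0:+1/80640 = 1/80640
3j²(4 1 5; -4 -1 5) = Δ·Π!·Σ² = 1/11  (sign +1)
combine: 4πI² = 297·5/99·1/11 = 15/11
take √, sign -1: I = -0.32941575

Gaunt coefficient, -0.329416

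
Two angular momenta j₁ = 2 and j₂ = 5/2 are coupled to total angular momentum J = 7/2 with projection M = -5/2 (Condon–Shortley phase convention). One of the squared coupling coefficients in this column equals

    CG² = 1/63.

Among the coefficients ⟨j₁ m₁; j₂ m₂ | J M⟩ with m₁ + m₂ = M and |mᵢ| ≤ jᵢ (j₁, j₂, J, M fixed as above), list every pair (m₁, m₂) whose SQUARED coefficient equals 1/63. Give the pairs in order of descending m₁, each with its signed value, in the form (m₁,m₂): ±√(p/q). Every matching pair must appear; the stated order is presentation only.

(-1,-3/2): +√(1/63)

Admissible pairs with m₁+m₂ = M = -5/2: (-2,-1/2), (-1,-3/2), (0,-5/2)
  (m₁,m₂)=(0,-5/2): CG² = 10/21, CG = +√(10/21)
  (m₁,m₂)=(-1,-3/2): CG² = 1/63, CG = +√(1/63)   ← matches the target
  (m₁,m₂)=(-2,-1/2): CG² = 32/63, CG = −√(32/63)
Pairs with CG² = 1/63: (-1,-3/2): +√(1/63)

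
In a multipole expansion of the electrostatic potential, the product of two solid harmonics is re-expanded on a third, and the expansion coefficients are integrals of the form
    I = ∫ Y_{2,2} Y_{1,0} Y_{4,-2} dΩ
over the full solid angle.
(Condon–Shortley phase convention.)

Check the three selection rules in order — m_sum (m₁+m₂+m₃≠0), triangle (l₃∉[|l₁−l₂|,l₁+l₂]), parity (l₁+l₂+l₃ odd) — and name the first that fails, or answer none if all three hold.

triangle

azimuthal sum: 2 + 0 − 2 = 0  ✓
l₃ must lie in [1,3]; have l₃=4  ✗
L = 2 + 1 + 4 = 7 (odd)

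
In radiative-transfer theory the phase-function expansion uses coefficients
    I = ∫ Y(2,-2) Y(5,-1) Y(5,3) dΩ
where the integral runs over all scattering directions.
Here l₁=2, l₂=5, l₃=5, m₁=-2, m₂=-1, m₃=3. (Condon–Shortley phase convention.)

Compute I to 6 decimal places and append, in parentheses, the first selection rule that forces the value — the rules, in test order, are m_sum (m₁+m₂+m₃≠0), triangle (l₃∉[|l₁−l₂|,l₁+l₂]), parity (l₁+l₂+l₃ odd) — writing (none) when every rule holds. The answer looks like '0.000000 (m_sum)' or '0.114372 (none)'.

Checks pass: Σm=0; 12 even; l₃=5∈[3,7].
(2·2+1)(2·5+1)(2·5+1) = 605
Δ: 2! 2! 8! / 13! → 1/38610
sum: t=0:+1/2880 t=1:−1/576 t=2:+1/2880 = -1/960
3j²(2 5 5; 0 0 0) = Δ·Π!·Σ² = 10/429  (sign +1)
sum: t=2:+1/5760 = 1/5760
3j²(2 5 5; -2 -1 3) = Δ·Π!·Σ² = 56/2145  (sign +1)
combine: 4πI² = 605·10/429·56/2145 = 560/1521
take √, sign +1: I = 0.17116875
No selection rule forces the value: the integral is nonzero (none).

0.171169 (none)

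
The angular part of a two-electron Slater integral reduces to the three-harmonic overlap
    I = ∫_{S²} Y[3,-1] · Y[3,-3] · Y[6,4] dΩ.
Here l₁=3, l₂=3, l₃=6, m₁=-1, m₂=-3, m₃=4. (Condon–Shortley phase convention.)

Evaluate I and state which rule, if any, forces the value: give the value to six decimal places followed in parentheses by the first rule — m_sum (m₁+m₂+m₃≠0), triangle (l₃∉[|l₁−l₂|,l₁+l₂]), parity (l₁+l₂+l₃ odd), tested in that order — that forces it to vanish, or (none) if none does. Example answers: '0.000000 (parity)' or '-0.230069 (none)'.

0.171787 (none)

Rules hold: Σm=0, L=12 even, 0≤6≤6.
N = 7·7·13 = 637
Δ = 0!·6!·6!/13! = 1/12012
Racah Σ t=0..0: t=0:+1/1296 = 1/1296
⇒ 3j(3 3 6; 0 0 0)² = 100/3003, sgn +1
Racah Σ t=0..0: t=0:+1/34560 = 1/34560
⇒ 3j(3 3 6; -1 -3 4)² = 5/286, sgn +1
4πI² = N·(3j₀)²·(3jₘ)² = 1750/4719
I = +1·√(0.370841/4π) = 0.17178653
No selection rule forces the value: the integral is nonzero (none).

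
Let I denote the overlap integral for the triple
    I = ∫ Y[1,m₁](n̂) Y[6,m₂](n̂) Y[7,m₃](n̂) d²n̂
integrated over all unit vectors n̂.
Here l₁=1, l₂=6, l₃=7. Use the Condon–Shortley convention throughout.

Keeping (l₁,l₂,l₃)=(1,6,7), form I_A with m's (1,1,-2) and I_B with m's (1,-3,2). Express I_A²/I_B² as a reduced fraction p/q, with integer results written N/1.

18/5

l's match ⇒ only the (l;m) 3-j factors differ between A and B.
A: triangle coeff Δ(1,6,7) = 1/1365; Σ_t [0,0]: t=0:+1/1209600 = 1/1209600; (3j)²=12/455 [(1 6 7; 1 1 -2)], sign=-1
B: triangle coeff Δ(1,6,7) = 1/1365; Σ_t [0,0]: t=0:+1/4354560 = 1/4354560; (3j)²=2/273 [(1 6 7; 1 -3 2)], sign=-1
I_A²/I_B² = (12/455)/(2/273) = 18/5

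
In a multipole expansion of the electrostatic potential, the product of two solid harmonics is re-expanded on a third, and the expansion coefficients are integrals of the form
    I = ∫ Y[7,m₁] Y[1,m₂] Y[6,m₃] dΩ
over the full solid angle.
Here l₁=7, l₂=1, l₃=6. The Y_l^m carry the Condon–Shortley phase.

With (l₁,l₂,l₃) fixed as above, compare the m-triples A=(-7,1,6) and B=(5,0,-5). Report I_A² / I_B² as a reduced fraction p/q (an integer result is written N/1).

Same 7,1,6: normalisation and zero-m 3j drop out of the ratio.
A: Δ: 2! 12! 0! / 15! → 1/1365; sum: t=2:+1/958003200 = 1/958003200; 3j²(7 1 6; -7 1 6) = Δ·Π!·Σ² = 1/15  (sign +1)
B: Δ: 2! 12! 0! / 15! → 1/1365; sum: t=1:−1/39916800 = -1/39916800; 3j²(7 1 6; 5 0 -5) = Δ·Π!·Σ² = 8/455  (sign +1)
I_A²/I_B² = (1/15)/(8/455) = 91/24

91/24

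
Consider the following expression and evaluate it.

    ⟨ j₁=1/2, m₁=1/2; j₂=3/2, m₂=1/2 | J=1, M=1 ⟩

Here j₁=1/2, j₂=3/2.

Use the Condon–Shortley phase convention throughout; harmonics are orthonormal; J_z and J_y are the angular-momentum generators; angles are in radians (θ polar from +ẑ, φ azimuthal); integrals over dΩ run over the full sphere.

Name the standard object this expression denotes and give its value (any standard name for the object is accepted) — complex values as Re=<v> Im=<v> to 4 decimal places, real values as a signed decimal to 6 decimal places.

This is a Clebsch–Gordan (vector-coupling) coefficient.
j₁+j₂−J=1  J+j₁−j₂=0  J−j₁+j₂=2  j₁+j₂+J+1=4
(j₁±m₁, j₂±m₂, J±M) = (1,0,2,1,2,0)
P² = 1
sum k=0..0:
  [0] +1/2 = 1/2
S = 1/2
C² = P²·S² = 1/4 ; C = +0.500000

Clebsch–Gordan coefficient, +√(1/4) ≈ +0.500000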